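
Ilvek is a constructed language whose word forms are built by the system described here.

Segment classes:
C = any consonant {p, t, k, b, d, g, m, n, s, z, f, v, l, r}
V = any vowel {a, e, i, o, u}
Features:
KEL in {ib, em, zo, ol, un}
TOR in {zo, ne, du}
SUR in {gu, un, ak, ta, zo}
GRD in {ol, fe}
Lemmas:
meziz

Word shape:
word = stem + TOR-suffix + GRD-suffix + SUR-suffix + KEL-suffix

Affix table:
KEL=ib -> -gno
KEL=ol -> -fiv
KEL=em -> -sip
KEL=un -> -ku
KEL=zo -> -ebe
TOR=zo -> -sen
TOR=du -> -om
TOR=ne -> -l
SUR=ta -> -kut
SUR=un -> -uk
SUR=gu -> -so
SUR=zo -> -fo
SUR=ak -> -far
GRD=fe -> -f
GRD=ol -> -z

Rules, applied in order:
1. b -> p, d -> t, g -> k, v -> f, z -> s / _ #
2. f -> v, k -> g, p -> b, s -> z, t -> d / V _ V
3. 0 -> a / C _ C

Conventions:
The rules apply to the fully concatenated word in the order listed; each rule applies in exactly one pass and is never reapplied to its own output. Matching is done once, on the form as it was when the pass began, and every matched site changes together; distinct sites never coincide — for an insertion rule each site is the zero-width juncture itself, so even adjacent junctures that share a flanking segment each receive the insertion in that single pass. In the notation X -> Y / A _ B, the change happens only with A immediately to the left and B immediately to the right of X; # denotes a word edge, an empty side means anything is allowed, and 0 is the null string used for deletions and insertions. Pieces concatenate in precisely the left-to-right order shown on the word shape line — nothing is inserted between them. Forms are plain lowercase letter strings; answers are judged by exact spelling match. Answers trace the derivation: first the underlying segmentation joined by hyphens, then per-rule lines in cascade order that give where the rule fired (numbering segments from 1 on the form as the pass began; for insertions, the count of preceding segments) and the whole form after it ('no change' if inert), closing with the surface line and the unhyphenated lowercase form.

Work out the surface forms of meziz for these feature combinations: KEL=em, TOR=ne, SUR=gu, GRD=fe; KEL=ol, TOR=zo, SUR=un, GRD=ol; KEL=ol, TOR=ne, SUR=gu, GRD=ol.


cell KEL=em, TOR=ne, SUR=gu, GRD=fe:
underlying: meziz-l-f-so-sip
1. b -> p, d -> t, g -> k, v -> f, z -> s / _ #: no change
2. f -> v, k -> g, p -> b, s -> z, t -> d / V _ V: fires at position(s) 10: mezizlfsozip
3. 0 -> a / C _ C: inserts after position(s) 5, 6, 7: mezizalafasozip
surface: mezizalafasozip

cell KEL=ol, TOR=zo, SUR=un, GRD=ol:
underlying: meziz-sen-z-uk-fiv
1. b -> p, d -> t, g -> k, v -> f, z -> s / _ #: fires at position(s) 14: mezizsenzukfif
2. f -> v, k -> g, p -> b, s -> z, t -> d / V _ V: no change
3. 0 -> a / C _ C: inserts after position(s) 5, 8, 11: mezizasenazukafif
surface: mezizasenazukafif

cell KEL=ol, TOR=ne, SUR=gu, GRD=ol:
underlying: meziz-l-z-so-fiv
1. b -> p, d -> t, g -> k, v -> f, z -> s / _ #: fires at position(s) 12: mezizlzsofif
2. f -> v, k -> g, p -> b, s -> z, t -> d / V _ V: fires at position(s) 10: mezizlzsovif
3. 0 -> a / C _ C: inserts after position(s) 5, 6, 7: mezizalazasovif
surface: mezizalazasovif


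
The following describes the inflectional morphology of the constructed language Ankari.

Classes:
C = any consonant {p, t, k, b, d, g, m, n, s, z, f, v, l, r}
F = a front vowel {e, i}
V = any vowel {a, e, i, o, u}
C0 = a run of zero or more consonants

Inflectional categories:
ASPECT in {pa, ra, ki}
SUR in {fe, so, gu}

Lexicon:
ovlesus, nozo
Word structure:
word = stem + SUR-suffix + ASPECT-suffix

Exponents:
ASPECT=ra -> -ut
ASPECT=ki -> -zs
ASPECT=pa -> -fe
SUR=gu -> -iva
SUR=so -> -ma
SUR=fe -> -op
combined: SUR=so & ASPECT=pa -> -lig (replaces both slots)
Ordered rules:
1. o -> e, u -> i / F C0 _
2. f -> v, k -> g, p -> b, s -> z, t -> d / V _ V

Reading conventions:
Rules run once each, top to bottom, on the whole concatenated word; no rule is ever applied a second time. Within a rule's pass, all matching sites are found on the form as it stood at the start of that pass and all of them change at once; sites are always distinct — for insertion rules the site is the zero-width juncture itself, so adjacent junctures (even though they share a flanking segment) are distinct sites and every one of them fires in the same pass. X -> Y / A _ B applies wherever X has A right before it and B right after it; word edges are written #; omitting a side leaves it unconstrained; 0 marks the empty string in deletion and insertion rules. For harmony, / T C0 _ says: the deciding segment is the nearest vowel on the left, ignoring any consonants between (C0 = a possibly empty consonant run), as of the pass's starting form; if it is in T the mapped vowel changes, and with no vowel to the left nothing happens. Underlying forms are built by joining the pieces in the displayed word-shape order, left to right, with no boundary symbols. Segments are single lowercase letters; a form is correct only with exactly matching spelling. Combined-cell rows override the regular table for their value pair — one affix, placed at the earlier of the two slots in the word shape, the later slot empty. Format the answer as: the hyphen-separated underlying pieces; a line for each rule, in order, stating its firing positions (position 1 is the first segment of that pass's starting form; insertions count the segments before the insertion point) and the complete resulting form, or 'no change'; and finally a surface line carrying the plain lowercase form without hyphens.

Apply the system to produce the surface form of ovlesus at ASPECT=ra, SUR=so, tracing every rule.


underlying: ovlesus-ma-ut
1. o -> e, u -> i / F C0 _: fires at position(s) 6: ovlesismaut
2. f -> v, k -> g, p -> b, s -> z, t -> d / V _ V: fires at position(s) 5: ovlezismaut
surface: ovlezismaut


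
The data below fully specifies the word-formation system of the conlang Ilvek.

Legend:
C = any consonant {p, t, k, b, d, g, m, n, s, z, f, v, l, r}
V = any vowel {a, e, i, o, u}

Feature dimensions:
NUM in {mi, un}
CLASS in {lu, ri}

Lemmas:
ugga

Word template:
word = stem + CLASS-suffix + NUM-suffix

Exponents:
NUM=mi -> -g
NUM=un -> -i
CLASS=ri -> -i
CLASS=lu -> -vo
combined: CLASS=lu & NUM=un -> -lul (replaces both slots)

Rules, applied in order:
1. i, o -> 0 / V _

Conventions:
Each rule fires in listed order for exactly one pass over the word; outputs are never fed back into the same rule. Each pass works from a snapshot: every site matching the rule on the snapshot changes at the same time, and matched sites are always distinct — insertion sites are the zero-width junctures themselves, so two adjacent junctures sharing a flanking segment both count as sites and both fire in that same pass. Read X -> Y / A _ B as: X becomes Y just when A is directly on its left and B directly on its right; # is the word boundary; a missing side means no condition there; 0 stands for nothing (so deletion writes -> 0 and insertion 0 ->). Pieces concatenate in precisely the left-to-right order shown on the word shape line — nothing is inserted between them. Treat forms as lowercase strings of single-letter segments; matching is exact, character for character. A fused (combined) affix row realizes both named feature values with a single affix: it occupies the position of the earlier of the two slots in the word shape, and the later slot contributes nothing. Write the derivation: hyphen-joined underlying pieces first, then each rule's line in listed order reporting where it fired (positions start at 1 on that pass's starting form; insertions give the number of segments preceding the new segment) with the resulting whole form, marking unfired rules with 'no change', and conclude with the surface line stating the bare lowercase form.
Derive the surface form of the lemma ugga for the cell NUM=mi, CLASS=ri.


underlying: ugga-i-g
1. i, o -> 0 / V _: fires at position(s) 5: uggag
surface: uggag


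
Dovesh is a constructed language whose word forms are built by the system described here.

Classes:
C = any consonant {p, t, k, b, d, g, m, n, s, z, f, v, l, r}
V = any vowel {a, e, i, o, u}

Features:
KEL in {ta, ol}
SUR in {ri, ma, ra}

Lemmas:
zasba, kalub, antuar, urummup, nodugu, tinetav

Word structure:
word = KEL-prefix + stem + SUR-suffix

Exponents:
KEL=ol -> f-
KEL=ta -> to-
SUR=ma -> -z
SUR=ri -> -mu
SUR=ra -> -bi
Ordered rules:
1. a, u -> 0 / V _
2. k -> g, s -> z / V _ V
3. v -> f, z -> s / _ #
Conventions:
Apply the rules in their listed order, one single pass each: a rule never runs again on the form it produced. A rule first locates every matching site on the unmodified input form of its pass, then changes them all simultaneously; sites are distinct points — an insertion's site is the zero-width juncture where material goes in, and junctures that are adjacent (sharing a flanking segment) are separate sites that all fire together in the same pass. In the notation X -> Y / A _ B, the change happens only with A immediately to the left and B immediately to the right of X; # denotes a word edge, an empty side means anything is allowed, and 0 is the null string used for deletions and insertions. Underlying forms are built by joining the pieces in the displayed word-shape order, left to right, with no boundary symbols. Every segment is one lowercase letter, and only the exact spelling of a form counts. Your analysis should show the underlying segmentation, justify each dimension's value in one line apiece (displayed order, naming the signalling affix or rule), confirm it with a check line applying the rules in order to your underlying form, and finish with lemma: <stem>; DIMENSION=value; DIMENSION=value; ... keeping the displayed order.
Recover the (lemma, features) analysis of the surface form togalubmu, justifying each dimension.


underlying: to-kalub-mu
KEL=ta - signalled by the affix to-
SUR=ri - signalled by the affix -mu
check: tokalubmu -> tokalubmu -> togalubmu -> togalubmu
lemma: kalub; KEL=ta; SUR=ri


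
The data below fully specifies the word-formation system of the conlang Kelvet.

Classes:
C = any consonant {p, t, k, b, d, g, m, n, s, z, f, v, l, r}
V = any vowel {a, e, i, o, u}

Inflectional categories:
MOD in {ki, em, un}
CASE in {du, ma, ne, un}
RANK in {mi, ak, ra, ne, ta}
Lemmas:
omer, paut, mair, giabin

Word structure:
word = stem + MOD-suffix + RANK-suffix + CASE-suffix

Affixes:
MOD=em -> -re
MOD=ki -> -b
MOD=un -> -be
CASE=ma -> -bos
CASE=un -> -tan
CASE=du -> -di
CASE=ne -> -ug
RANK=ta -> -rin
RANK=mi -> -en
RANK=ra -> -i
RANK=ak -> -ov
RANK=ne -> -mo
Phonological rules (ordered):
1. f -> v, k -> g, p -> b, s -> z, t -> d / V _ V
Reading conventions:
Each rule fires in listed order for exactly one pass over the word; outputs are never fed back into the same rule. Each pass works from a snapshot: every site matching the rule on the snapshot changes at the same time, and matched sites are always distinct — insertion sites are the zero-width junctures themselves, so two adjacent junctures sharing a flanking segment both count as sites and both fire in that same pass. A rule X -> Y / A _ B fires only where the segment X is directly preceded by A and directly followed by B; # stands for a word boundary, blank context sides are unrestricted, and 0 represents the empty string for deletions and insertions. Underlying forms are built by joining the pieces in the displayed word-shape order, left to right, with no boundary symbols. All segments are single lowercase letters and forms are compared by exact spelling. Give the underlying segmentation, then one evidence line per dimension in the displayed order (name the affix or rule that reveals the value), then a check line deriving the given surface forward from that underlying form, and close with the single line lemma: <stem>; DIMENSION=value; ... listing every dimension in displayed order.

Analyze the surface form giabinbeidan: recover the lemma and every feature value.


underlying: giabin-be-i-tan
MOD=un - signalled by the affix -be
CASE=un - signalled by the affix -tan
RANK=ra - signalled by the affix -i
check: giabinbeitan -> giabinbeidan
lemma: giabin; MOD=un; CASE=un; RANK=ra


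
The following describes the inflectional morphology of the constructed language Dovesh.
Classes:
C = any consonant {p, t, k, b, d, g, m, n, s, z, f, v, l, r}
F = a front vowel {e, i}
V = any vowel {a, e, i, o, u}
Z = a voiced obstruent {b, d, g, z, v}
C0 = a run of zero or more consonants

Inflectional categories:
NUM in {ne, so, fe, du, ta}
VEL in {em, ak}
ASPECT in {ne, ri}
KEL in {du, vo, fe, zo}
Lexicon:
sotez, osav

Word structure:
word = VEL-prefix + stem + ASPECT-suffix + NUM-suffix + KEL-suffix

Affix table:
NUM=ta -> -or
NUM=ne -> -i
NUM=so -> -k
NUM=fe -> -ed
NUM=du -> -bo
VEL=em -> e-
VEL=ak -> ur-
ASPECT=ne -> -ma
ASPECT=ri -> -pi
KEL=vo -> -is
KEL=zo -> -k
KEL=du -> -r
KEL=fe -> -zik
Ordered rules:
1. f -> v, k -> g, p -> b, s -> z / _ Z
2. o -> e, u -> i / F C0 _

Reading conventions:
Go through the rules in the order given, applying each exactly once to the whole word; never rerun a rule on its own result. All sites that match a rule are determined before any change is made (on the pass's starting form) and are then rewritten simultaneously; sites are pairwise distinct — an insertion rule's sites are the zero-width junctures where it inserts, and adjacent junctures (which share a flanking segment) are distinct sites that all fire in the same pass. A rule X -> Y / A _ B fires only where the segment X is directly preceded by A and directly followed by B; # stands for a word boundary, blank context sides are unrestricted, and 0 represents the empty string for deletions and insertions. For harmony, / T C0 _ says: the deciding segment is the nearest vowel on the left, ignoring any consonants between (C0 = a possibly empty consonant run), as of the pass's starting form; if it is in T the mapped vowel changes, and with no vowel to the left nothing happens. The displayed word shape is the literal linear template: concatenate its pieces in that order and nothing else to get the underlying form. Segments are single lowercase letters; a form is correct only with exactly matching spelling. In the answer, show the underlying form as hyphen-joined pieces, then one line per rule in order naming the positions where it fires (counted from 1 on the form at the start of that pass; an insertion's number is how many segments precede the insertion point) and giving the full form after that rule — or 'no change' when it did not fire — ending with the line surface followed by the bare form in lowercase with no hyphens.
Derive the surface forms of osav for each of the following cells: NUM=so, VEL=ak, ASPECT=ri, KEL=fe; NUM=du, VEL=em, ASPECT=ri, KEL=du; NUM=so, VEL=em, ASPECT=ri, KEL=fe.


cell NUM=so, VEL=ak, ASPECT=ri, KEL=fe:
underlying: ur-osav-pi-k-zik
1. f -> v, k -> g, p -> b, s -> z / _ Z: fires at position(s) 9: urosavpigzik
2. o -> e, u -> i / F C0 _: no change
surface: urosavpigzik

cell NUM=du, VEL=em, ASPECT=ri, KEL=du:
underlying: e-osav-pi-bo-r
1. f -> v, k -> g, p -> b, s -> z / _ Z: no change
2. o -> e, u -> i / F C0 _: fires at position(s) 2, 9: eesavpiber
surface: eesavpiber

cell NUM=so, VEL=em, ASPECT=ri, KEL=fe:
underlying: e-osav-pi-k-zik
1. f -> v, k -> g, p -> b, s -> z / _ Z: fires at position(s) 8: eosavpigzik
2. o -> e, u -> i / F C0 _: fires at position(s) 2: eesavpigzik
surface: eesavpigzik


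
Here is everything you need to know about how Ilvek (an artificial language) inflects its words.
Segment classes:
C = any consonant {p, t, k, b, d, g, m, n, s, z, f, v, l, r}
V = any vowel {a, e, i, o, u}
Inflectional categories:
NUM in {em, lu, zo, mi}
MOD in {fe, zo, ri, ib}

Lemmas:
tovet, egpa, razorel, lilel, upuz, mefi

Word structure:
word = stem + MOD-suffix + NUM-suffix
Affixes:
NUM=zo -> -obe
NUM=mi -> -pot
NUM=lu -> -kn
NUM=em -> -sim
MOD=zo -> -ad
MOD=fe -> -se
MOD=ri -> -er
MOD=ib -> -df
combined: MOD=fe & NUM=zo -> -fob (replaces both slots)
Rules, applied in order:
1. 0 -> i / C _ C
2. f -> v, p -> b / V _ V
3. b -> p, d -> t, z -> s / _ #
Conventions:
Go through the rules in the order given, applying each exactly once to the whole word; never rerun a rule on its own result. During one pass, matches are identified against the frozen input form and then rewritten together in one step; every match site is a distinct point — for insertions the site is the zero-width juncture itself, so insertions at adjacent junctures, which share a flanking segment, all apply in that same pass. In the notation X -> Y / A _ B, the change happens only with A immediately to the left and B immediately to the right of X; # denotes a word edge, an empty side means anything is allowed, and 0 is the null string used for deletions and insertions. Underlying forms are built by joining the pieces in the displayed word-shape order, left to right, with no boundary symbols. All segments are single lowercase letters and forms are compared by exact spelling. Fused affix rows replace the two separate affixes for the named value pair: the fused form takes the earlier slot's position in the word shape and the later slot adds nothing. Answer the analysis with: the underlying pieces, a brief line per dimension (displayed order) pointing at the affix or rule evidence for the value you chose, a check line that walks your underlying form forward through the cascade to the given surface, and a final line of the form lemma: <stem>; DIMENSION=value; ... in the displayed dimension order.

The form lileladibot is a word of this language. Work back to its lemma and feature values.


underlying: lilel-ad-pot
NUM=mi - signalled by the affix -pot
MOD=zo - signalled by the affix -ad
check: lileladpot -> lileladipot -> lileladibot -> lileladibot
lemma: lilel; NUM=mi; MOD=zo


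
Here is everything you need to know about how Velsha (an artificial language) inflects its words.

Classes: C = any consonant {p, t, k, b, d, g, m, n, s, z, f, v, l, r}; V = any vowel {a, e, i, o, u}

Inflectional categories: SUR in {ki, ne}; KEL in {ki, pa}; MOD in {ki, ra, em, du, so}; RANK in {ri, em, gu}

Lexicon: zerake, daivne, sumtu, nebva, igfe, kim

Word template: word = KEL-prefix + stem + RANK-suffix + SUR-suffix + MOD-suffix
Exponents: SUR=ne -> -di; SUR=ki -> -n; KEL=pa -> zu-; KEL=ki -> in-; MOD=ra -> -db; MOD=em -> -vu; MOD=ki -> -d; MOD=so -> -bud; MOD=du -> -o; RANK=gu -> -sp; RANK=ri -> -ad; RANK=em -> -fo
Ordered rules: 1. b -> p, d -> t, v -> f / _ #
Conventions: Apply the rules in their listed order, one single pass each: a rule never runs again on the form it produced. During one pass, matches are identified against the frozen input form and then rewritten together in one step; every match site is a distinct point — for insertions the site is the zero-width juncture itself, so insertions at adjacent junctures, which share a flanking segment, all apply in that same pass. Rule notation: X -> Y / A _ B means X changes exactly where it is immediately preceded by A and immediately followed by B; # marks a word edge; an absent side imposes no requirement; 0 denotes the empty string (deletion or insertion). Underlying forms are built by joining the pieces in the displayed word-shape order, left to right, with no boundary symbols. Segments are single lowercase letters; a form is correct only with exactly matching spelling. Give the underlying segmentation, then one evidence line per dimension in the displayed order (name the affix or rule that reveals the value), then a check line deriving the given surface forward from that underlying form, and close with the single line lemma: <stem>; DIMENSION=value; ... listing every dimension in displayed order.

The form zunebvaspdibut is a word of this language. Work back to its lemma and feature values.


underlying: zu-nebva-sp-di-bud
SUR=ne - signalled by the affix -di
KEL=pa - signalled by the affix zu-
MOD=so - signalled by the affix -bud
RANK=gu - signalled by the affix -sp
check: zunebvaspdibud -> zunebvaspdibut
lemma: nebva; SUR=ne; KEL=pa; MOD=so; RANK=gu


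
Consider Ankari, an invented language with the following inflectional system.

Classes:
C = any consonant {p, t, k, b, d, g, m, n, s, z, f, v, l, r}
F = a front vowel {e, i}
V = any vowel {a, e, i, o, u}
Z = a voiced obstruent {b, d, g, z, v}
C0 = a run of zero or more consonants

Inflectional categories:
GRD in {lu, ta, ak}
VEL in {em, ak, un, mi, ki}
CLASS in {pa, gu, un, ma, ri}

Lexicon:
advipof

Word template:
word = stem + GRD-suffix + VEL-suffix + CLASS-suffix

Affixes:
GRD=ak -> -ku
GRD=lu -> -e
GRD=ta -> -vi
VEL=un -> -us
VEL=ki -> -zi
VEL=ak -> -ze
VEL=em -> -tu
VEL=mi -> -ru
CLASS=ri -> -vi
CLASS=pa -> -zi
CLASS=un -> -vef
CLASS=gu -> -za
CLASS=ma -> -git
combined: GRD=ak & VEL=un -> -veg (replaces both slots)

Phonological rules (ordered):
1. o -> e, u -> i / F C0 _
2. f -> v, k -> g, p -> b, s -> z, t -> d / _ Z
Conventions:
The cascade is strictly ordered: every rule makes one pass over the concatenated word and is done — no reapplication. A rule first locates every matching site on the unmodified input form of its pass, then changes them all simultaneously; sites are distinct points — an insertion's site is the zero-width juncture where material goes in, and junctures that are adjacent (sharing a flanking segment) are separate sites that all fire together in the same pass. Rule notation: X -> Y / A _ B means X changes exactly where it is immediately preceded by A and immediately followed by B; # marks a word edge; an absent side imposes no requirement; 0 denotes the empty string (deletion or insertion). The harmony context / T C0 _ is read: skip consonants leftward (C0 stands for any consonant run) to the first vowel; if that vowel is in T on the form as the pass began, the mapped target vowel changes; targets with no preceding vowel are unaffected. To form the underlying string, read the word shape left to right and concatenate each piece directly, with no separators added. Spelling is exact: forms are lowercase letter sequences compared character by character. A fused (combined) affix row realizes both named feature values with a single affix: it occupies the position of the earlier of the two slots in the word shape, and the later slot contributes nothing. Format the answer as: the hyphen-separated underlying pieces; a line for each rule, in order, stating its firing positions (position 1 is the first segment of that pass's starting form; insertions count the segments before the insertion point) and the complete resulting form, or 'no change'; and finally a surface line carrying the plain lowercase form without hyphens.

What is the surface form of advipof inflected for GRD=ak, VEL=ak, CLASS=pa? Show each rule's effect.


underlying: advipof-ku-ze-zi
1. o -> e, u -> i / F C0 _: fires at position(s) 6: advipefkuzezi
2. f -> v, k -> g, p -> b, s -> z, t -> d / _ Z: no change
surface: advipefkuzezi


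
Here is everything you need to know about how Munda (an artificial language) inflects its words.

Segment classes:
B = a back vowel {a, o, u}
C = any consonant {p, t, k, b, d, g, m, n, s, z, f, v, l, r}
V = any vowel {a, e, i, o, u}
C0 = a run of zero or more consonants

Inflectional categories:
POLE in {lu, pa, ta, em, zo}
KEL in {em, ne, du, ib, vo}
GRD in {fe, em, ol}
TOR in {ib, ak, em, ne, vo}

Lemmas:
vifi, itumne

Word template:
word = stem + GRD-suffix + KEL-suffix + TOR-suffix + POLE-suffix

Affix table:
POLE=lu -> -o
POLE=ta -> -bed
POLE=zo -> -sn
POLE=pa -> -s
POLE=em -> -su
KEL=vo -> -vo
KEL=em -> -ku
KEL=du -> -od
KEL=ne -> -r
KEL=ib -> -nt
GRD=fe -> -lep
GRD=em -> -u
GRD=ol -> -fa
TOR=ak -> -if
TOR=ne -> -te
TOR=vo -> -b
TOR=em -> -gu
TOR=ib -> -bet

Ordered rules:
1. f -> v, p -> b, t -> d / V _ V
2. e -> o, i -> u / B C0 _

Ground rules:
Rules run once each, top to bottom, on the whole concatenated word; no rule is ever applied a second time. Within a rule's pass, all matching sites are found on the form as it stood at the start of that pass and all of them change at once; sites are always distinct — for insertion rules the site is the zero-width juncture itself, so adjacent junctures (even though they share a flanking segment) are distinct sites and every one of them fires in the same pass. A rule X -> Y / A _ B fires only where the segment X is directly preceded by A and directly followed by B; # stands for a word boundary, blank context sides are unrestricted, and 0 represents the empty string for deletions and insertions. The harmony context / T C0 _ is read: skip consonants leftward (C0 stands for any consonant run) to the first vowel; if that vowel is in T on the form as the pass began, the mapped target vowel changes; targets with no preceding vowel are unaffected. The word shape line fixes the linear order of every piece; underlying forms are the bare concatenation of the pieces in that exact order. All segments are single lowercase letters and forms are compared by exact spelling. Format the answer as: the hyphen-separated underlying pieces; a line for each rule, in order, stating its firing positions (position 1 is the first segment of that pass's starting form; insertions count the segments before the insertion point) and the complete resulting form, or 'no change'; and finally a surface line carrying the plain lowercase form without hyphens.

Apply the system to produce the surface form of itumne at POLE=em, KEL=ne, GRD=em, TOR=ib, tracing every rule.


underlying: itumne-u-r-bet-su
1. f -> v, p -> b, t -> d / V _ V: fires at position(s) 2: idumneurbetsu
2. e -> o, i -> u / B C0 _: fires at position(s) 6, 10: idumnourbotsu
surface: idumnourbotsu


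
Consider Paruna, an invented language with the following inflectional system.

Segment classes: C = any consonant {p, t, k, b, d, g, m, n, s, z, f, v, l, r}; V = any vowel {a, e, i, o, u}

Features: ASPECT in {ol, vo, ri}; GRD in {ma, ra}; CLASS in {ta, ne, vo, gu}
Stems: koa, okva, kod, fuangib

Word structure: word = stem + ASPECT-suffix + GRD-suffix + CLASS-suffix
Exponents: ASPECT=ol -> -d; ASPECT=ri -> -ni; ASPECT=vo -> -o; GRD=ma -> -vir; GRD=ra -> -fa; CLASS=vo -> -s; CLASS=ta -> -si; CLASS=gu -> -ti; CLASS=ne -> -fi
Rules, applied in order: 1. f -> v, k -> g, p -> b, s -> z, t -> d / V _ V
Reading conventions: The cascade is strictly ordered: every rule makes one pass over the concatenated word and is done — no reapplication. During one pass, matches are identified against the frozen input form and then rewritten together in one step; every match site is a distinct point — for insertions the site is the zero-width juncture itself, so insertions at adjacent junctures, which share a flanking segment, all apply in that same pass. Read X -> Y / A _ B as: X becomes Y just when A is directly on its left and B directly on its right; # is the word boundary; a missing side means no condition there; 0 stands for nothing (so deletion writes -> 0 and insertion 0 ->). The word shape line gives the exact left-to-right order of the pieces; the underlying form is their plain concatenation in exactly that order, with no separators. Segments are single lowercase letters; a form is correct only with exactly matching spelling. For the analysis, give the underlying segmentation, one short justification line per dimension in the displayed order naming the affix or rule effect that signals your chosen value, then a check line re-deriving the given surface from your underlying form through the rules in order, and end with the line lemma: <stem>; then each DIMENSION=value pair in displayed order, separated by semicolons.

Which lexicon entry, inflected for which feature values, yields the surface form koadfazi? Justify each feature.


underlying: koa-d-fa-si
ASPECT=ol - signalled by the affix -d
GRD=ra - signalled by the affix -fa
CLASS=ta - signalled by the affix -si
check: koadfasi -> koadfazi
lemma: koa; ASPECT=ol; GRD=ra; CLASS=ta


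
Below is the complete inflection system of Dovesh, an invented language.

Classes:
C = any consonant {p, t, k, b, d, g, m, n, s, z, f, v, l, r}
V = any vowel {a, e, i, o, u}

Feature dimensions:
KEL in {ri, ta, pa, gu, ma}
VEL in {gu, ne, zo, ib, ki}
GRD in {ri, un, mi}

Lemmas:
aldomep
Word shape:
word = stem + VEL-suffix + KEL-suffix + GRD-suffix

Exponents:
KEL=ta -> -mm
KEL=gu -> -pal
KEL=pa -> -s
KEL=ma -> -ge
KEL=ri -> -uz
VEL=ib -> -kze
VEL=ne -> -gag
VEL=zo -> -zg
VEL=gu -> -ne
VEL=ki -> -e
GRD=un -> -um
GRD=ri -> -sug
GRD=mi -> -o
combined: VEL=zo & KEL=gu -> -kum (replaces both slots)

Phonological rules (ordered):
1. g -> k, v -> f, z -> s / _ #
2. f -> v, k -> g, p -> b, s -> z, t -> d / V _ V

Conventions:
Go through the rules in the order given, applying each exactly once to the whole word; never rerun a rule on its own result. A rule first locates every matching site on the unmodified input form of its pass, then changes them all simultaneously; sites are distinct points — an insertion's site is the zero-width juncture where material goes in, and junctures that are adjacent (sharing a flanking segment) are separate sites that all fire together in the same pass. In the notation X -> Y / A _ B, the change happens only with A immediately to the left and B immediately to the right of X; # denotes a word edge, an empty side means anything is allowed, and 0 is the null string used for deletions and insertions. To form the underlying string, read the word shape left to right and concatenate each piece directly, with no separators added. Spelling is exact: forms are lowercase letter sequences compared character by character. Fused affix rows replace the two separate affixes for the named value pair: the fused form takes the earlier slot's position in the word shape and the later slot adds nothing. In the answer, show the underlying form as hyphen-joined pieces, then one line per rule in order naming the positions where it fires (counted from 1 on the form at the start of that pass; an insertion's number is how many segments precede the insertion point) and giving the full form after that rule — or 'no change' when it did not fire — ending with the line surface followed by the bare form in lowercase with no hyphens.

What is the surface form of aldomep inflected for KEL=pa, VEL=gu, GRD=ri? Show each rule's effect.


underlying: aldomep-ne-s-sug
1. g -> k, v -> f, z -> s / _ #: fires at position(s) 13: aldomepnessuk
2. f -> v, k -> g, p -> b, s -> z, t -> d / V _ V: no change
surface: aldomepnessuk


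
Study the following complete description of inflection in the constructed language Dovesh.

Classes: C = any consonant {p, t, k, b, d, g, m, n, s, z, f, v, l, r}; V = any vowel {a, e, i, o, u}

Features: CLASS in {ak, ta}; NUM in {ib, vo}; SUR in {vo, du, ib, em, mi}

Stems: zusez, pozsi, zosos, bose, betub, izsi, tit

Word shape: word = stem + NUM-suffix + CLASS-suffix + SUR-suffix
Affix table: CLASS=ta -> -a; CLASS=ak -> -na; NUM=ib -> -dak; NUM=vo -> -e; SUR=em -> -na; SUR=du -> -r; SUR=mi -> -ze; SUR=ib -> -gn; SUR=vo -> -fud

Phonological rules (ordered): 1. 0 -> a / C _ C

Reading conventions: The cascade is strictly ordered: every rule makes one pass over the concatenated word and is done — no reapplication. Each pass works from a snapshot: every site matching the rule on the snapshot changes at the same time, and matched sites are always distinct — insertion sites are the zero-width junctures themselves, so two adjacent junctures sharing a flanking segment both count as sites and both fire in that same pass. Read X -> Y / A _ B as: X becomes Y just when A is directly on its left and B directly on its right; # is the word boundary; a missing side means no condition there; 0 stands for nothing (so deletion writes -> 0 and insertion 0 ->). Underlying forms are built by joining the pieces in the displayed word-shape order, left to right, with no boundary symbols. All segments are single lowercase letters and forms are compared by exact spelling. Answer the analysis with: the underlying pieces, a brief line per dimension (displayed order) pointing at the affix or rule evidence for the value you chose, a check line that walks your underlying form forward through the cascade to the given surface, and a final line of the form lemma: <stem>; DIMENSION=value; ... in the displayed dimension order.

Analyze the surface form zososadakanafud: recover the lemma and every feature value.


underlying: zosos-dak-na-fud
CLASS=ak - signalled by the affix -na
NUM=ib - signalled by the affix -dak
SUR=vo - signalled by the affix -fud
check: zososdaknafud -> zososadakanafud
lemma: zosos; CLASS=ak; NUM=ib; SUR=vo


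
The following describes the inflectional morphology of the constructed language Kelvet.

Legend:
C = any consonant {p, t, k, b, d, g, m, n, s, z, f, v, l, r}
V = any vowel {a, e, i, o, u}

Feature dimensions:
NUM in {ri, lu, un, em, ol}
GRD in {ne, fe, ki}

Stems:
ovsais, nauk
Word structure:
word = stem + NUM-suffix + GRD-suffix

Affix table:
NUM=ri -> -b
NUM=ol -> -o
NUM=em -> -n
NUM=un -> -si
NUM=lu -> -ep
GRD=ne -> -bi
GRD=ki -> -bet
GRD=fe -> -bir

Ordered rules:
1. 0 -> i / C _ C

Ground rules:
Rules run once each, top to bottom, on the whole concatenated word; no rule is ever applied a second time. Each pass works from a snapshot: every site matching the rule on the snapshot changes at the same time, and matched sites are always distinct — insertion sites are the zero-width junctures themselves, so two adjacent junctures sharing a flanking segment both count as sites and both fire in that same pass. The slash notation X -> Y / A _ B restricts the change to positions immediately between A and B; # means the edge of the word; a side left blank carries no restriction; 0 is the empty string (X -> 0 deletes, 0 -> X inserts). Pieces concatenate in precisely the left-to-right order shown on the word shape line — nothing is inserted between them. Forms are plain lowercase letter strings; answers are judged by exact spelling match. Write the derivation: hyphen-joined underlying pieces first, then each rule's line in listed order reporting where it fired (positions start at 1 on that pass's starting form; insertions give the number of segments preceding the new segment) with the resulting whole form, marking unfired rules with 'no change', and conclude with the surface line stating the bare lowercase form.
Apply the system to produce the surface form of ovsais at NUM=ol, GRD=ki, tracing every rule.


underlying: ovsais-o-bet
1. 0 -> i / C _ C: inserts after position(s) 2: ovisaisobet
surface: ovisaisobet


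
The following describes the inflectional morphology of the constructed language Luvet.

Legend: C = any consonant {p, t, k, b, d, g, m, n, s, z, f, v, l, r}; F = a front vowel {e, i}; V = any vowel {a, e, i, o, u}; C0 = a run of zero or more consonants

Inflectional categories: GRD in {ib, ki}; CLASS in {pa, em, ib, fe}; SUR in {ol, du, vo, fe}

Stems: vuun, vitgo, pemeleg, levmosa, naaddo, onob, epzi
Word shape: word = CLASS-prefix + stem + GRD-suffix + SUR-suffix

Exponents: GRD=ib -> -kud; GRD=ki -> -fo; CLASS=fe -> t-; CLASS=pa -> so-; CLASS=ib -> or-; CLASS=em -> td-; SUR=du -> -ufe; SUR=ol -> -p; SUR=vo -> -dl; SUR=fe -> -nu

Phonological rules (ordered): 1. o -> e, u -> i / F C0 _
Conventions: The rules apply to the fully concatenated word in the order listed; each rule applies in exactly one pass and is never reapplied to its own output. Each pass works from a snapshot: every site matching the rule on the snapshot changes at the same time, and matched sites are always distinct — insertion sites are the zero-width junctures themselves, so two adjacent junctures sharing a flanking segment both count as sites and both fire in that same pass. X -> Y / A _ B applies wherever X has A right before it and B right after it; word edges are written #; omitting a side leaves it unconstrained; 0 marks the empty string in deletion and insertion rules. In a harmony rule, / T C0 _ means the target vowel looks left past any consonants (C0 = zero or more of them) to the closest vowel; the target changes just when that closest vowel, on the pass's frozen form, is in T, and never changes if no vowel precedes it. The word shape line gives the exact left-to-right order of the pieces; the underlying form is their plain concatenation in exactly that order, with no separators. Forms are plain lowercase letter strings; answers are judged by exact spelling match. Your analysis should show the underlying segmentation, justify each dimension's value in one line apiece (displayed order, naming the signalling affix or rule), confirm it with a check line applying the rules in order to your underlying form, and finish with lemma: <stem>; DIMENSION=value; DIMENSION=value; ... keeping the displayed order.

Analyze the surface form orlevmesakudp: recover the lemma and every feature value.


underlying: or-levmosa-kud-p
GRD=ib - signalled by the affix -kud
CLASS=ib - signalled by the affix or-
SUR=ol - signalled by the affix -p
check: orlevmosakudp -> orlevmesakudp
lemma: levmosa; GRD=ib; CLASS=ib; SUR=ol


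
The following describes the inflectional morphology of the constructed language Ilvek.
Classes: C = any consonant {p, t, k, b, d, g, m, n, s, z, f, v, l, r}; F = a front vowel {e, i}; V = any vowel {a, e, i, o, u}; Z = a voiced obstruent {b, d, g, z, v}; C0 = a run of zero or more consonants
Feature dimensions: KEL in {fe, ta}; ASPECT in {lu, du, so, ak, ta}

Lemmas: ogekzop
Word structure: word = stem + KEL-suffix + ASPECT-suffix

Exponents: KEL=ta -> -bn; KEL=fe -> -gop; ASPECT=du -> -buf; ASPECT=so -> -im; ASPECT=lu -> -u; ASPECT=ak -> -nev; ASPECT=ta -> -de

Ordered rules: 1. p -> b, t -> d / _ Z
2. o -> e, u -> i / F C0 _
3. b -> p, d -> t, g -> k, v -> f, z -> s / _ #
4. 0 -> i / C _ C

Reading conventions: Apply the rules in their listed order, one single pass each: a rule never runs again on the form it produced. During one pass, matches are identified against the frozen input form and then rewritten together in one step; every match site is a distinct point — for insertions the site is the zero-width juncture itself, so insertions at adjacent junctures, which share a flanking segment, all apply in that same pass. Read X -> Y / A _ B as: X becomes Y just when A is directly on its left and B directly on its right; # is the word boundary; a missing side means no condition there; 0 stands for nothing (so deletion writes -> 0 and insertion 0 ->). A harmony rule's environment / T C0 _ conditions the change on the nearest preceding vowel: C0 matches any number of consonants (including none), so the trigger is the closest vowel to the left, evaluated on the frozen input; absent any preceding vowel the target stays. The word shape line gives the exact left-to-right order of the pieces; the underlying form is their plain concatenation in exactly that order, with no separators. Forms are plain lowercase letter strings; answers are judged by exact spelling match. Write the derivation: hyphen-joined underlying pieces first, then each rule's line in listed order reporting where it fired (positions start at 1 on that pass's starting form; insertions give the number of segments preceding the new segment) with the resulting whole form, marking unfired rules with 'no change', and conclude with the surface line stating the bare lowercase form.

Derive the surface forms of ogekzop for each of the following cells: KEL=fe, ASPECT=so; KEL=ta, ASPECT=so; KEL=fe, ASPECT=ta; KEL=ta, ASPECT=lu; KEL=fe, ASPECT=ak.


cell KEL=fe, ASPECT=so:
underlying: ogekzop-gop-im
1. p -> b, t -> d / _ Z: fires at position(s) 7: ogekzobgopim
2. o -> e, u -> i / F C0 _: fires at position(s) 6: ogekzebgopim
3. b -> p, d -> t, g -> k, v -> f, z -> s / _ #: no change
4. 0 -> i / C _ C: inserts after position(s) 4, 7: ogekizebigopim
surface: ogekizebigopim

cell KEL=ta, ASPECT=so:
underlying: ogekzop-bn-im
1. p -> b, t -> d / _ Z: fires at position(s) 7: ogekzobbnim
2. o -> e, u -> i / F C0 _: fires at position(s) 6: ogekzebbnim
3. b -> p, d -> t, g -> k, v -> f, z -> s / _ #: no change
4. 0 -> i / C _ C: inserts after position(s) 4, 7, 8: ogekizebibinim
surface: ogekizebibinim

cell KEL=fe, ASPECT=ta:
underlying: ogekzop-gop-de
1. p -> b, t -> d / _ Z: fires at position(s) 7, 10: ogekzobgobde
2. o -> e, u -> i / F C0 _: fires at position(s) 6: ogekzebgobde
3. b -> p, d -> t, g -> k, v -> f, z -> s / _ #: no change
4. 0 -> i / C _ C: inserts after position(s) 4, 7, 10: ogekizebigobide
surface: ogekizebigobide

cell KEL=ta, ASPECT=lu:
underlying: ogekzop-bn-u
1. p -> b, t -> d / _ Z: fires at position(s) 7: ogekzobbnu
2. o -> e, u -> i / F C0 _: fires at position(s) 6: ogekzebbnu
3. b -> p, d -> t, g -> k, v -> f, z -> s / _ #: no change
4. 0 -> i / C _ C: inserts after position(s) 4, 7, 8: ogekizebibinu
surface: ogekizebibinu

cell KEL=fe, ASPECT=ak:
underlying: ogekzop-gop-nev
1. p -> b, t -> d / _ Z: fires at position(s) 7: ogekzobgopnev
2. o -> e, u -> i / F C0 _: fires at position(s) 6: ogekzebgopnev
3. b -> p, d -> t, g -> k, v -> f, z -> s / _ #: fires at position(s) 13: ogekzebgopnef
4. 0 -> i / C _ C: inserts after position(s) 4, 7, 10: ogekizebigopinef
surface: ogekizebigopinef
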